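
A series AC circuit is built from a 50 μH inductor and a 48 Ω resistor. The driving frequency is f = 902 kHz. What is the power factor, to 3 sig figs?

0.167

ω = 2πf = 5.667e+06 rad/s
X_L = ωL = 283 Ω
Z = 48.0 + j283 Ω
|Z| = √(48.0² + 283²) = 287 Ω
∠Z = arctan(283/48.0) = 80.4°
cos φ = cos(80.4°) = 0.167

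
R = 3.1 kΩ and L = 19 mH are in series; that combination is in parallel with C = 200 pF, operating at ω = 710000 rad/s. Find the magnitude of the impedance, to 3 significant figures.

X_L = ωL = 13500 Ω
X_C = 1/(ωC) = 7040 Ω
Branch 1 (R+jX_L): Z₁ = 3100 + j13500 Ω, |Z₁| = 13800 Ω
Branch 2 (−jX_C): Z₂ = −j7040 Ω
Parallel: Z = Z₁Z₂/(Z₁+Z₂), |Z| = 13600 Ω, ∠Z = -77.3°

13600 Ω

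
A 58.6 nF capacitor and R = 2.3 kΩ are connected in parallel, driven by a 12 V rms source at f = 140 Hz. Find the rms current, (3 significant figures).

ω = 2πf = 879.6 rad/s
X_C = 1/(ωC) = 19400 Ω
Parallel: admittances add. Y = 1/R + jωC
Y = (0.000435 + j5.15e-05) S
|Y| = 0.000438 S → |Z| = 1/|Y| = 2280 Ω, ∠Z = −∠Y = -6.76°
I = V/|Z| = 12/2280 = 5.25 mA

5.25 mA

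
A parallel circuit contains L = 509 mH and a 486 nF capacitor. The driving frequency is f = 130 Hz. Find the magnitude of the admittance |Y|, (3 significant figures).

2.01 mS

ω = 2πf = 816.8 rad/s
X_L = ωL = 416 Ω
X_C = 1/(ωC) = 2520 Ω
Parallel: admittances add. Y = 1/(jωL) + jωC
Y = (0 − j0.00201) S
|Y| = 0.00201 S → |Z| = 1/|Y| = 498 Ω, ∠Z = −∠Y = 90.0°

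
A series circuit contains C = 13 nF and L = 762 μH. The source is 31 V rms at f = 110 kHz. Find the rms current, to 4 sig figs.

ω = 2πf = 691200 rad/s
X_L = ωL = 526.7 Ω
X_C = 1/(ωC) = 111.3 Ω
Net reactance X = X_L − X_C = 415.4 Ω
Z = j415.4 Ω
|Z| = √(0² + 415.4²) = 415.4 Ω
I = V/|Z| = 31/415.4 = 74.63 mA

74.63 mA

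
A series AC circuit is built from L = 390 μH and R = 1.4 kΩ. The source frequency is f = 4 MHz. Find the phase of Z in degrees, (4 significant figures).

ω = 2πf = 2.513e+07 rad/s
X_L = ωL = 9802 Ω
Z = 1400 + j9802 Ω
|Z| = √(1400² + 9802²) = 9901 Ω
∠Z = arctan(9802/1400) = 81.87°

81.87°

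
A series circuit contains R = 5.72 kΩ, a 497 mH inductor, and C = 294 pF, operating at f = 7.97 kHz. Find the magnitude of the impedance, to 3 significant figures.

43400 Ω

ω = 2πf = 50080 rad/s
X_L = ωL = 24900 Ω
X_C = 1/(ωC) = 67900 Ω
Net reactance X = X_L − X_C = -43000 Ω
Z = 5720 − j43000 Ω
|Z| = √(5720² + 43000²) = 43400 Ω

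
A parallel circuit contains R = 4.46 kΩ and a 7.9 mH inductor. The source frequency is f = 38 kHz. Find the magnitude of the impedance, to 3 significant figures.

1740 Ω

ω = 2πf = 238800 rad/s
X_L = ωL = 1890 Ω
Parallel: admittances add. Y = 1/R + 1/(jωL)
Y = (0.000224 − j0.000530) S
|Y| = 0.000576 S → |Z| = 1/|Y| = 1740 Ω, ∠Z = −∠Y = 67.1°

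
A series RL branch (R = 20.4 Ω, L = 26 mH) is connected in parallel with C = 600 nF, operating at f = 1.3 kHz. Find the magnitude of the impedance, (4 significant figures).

1976 Ω

ω = 2πf = 8168 rad/s
X_L = ωL = 212.4 Ω
X_C = 1/(ωC) = 204.0 Ω
Branch 1 (R+jX_L): Z₁ = 20.40 + j212.4 Ω, |Z₁| = 213.3 Ω
Branch 2 (−jX_C): Z₂ = −j204.0 Ω
Parallel: Z = Z₁Z₂/(Z₁+Z₂), |Z| = 1976 Ω, ∠Z = -27.69°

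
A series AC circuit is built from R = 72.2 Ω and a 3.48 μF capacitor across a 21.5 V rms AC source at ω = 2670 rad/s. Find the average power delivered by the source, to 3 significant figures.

X_C = 1/(ωC) = 108 Ω
Z = 72.2 − j108 Ω
|Z| = √(72.2² + 108²) = 130 Ω
∠Z = arctan(-108/72.2) = -56.1°
I = V/|Z| = 166 mA
P = VI cos φ = 21.5 × 0.166 × cos(-56.1°) = 1.99 W

1.99 W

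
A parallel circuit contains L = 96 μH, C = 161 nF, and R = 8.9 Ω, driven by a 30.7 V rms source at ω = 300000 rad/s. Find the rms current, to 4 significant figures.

3.475 A

X_L = ωL = 28.80 Ω
X_C = 1/(ωC) = 20.70 Ω
Parallel: admittances add. Y = 1/R + 1/(jωL) + jωC
Y = (0.1124 + j0.01358) S
|Y| = 0.1132 S → |Z| = 1/|Y| = 8.836 Ω, ∠Z = −∠Y = -6.890°
I = V/|Z| = 30.7/8.836 = 3.475 A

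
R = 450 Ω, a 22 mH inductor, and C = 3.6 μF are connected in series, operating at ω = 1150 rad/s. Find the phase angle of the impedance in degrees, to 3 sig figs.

-25.7°

X_L = ωL = 25.3 Ω
X_C = 1/(ωC) = 242 Ω
Net reactance X = X_L − X_C = -216 Ω
Z = 450 − j216 Ω
|Z| = √(450² + 216²) = 499 Ω
∠Z = arctan(-216/450) = -25.7°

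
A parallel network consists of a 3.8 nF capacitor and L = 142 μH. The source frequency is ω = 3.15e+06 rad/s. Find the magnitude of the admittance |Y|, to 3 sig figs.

9.73 mS

X_L = ωL = 447 Ω
X_C = 1/(ωC) = 83.5 Ω
Parallel: admittances add. Y = 1/(jωL) + jωC
Y = (0 + j0.00973) S
|Y| = 0.00973 S → |Z| = 1/|Y| = 103 Ω, ∠Z = −∠Y = -90.0°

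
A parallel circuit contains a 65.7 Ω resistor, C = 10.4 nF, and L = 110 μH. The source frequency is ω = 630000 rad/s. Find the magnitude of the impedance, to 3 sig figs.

58.3 Ω

X_L = ωL = 69.3 Ω
X_C = 1/(ωC) = 153 Ω
Parallel: admittances add. Y = 1/R + 1/(jωL) + jωC
Y = (0.0152 − j0.00788) S
|Y| = 0.0171 S → |Z| = 1/|Y| = 58.3 Ω, ∠Z = −∠Y = 27.4°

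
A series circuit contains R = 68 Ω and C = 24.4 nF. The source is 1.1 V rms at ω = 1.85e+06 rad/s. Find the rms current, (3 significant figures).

15.4 mA

X_C = 1/(ωC) = 22.2 Ω
Z = 68.0 − j22.2 Ω
|Z| = √(68.0² + 22.2²) = 71.5 Ω
I = V/|Z| = 1.1/71.5 = 15.4 mA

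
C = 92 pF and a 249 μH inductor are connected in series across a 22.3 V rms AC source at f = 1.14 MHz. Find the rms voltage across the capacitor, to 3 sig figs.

127 V

ω = 2πf = 7.163e+06 rad/s
X_L = ωL = 1780 Ω
X_C = 1/(ωC) = 1520 Ω
Net reactance X = X_L − X_C = 266 Ω
Z = j266 Ω
|Z| = √(0² + 266²) = 266 Ω
I = V/|Z| = 83.8 mA
V_C = I·|Z_C| = 0.0838 × 1520 = 127 V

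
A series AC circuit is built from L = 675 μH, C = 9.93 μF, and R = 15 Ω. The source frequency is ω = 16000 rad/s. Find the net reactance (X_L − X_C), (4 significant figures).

4.506 Ω

X_L = ωL = 10.80 Ω
X_C = 1/(ωC) = 6.294 Ω
X = 10.80 − 6.294 = 4.506 Ω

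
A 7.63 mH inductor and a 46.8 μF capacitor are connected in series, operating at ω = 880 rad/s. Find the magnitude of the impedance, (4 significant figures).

X_L = ωL = 6.714 Ω
X_C = 1/(ωC) = 24.28 Ω
Net reactance X = X_L − X_C = -17.57 Ω
Z = − j17.57 Ω
|Z| = √(0² + 17.57²) = 17.57 Ω

17.57 Ω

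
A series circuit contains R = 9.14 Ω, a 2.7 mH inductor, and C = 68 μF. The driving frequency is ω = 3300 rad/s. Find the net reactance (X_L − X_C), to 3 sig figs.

4.45 Ω

X_L = ωL = 8.91 Ω
X_C = 1/(ωC) = 4.46 Ω
X = 8.91 − 4.46 = 4.45 Ω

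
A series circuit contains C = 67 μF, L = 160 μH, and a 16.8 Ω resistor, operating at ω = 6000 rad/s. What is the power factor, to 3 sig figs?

X_L = ωL = 0.960 Ω
X_C = 1/(ωC) = 2.49 Ω
Net reactance X = X_L − X_C = -1.53 Ω
Z = 16.8 − j1.53 Ω
|Z| = √(16.8² + 1.53²) = 16.9 Ω
∠Z = arctan(-1.53/16.8) = -5.20°
cos φ = cos(-5.20°) = 0.996

0.996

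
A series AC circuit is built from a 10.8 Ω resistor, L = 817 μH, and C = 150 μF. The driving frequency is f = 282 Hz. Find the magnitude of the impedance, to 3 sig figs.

ω = 2πf = 1772 rad/s
X_L = ωL = 1.45 Ω
X_C = 1/(ωC) = 3.76 Ω
Net reactance X = X_L − X_C = -2.31 Ω
Z = 10.8 − j2.31 Ω
|Z| = √(10.8² + 2.31²) = 11.0 Ω

11.0 Ω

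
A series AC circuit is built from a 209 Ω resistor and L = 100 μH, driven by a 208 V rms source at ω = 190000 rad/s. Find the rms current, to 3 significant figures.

991 mA

X_L = ωL = 19.0 Ω
Z = 209 + j19.0 Ω
|Z| = √(209² + 19.0²) = 210 Ω
I = V/|Z| = 208/210 = 991 mA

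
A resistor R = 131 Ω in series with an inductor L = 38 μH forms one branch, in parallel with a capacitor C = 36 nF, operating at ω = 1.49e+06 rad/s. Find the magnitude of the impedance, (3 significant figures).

X_L = ωL = 56.6 Ω
X_C = 1/(ωC) = 18.6 Ω
Branch 1 (R+jX_L): Z₁ = 131 + j56.6 Ω, |Z₁| = 143 Ω
Branch 2 (−jX_C): Z₂ = −j18.6 Ω
Parallel: Z = Z₁Z₂/(Z₁+Z₂), |Z| = 19.5 Ω, ∠Z = -82.8°

19.5 Ω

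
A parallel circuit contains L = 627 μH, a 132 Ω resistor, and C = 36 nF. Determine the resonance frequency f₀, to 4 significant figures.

ω₀ = 1/√(LC) = 1/√(0.000627 × 3.6e-08) = 210500 rad/s
f₀ = ω₀/(2π) = 33.50 kHz

33.50 kHz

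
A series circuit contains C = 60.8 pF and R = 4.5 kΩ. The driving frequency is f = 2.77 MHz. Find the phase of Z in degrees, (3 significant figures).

-11.9°

ω = 2πf = 1.74e+07 rad/s
X_C = 1/(ωC) = 945 Ω
Z = 4500 − j945 Ω
|Z| = √(4500² + 945²) = 4600 Ω
∠Z = arctan(-945/4500) = -11.9°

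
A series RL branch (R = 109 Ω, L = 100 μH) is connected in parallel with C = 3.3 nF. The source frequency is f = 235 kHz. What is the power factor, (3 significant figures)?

ω = 2πf = 1.477e+06 rad/s
X_L = ωL = 148 Ω
X_C = 1/(ωC) = 205 Ω
Branch 1 (R+jX_L): Z₁ = 109 + j148 Ω, |Z₁| = 184 Ω
Branch 2 (−jX_C): Z₂ = −j205 Ω
Parallel: Z = Z₁Z₂/(Z₁+Z₂), |Z| = 306 Ω, ∠Z = -8.59°
cos φ = cos(-8.59°) = 0.989

0.989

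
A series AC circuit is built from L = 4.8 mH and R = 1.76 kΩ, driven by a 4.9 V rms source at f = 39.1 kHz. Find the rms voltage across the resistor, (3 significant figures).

ω = 2πf = 245700 rad/s
X_L = ωL = 1180 Ω
Z = 1760 + j1180 Ω
|Z| = √(1760² + 1180²) = 2120 Ω
I = V/|Z| = 2.31 mA
V_R = I·|Z_R| = 0.00231 × 1760 = 4.07 V

4.07 V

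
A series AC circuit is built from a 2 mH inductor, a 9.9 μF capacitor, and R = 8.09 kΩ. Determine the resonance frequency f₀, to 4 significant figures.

ω₀ = 1/√(LC) = 1/√(0.002 × 9.9e-06) = 7107 rad/s
f₀ = ω₀/(2π) = 1.131 kHz

1.131 kHz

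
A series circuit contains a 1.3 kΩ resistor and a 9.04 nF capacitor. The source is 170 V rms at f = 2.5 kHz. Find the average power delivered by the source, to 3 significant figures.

733 mW

ω = 2πf = 15710 rad/s
X_C = 1/(ωC) = 7040 Ω
Z = 1300 − j7040 Ω
|Z| = √(1300² + 7040²) = 7160 Ω
∠Z = arctan(-7040/1300) = -79.5°
I = V/|Z| = 23.7 mA
P = VI cos φ = 170 × 0.0237 × cos(-79.5°) = 733 mW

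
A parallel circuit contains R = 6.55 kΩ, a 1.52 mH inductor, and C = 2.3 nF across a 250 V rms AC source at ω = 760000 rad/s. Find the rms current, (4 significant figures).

223.9 mA

X_L = ωL = 1155 Ω
X_C = 1/(ωC) = 572.1 Ω
Parallel: admittances add. Y = 1/R + 1/(jωL) + jωC
Y = (0.0001527 + j0.0008823) S
|Y| = 0.0008955 S → |Z| = 1/|Y| = 1117 Ω, ∠Z = −∠Y = -80.18°
I = V/|Z| = 250/1117 = 223.9 mA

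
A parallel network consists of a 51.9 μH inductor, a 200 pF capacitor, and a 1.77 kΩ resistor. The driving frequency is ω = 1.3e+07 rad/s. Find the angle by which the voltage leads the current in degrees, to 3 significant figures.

X_L = ωL = 675 Ω
X_C = 1/(ωC) = 385 Ω
Parallel: admittances add. Y = 1/R + 1/(jωL) + jωC
Y = (0.000565 + j0.00112) S
|Y| = 0.00125 S → |Z| = 1/|Y| = 798 Ω, ∠Z = −∠Y = -63.2°

-63.2°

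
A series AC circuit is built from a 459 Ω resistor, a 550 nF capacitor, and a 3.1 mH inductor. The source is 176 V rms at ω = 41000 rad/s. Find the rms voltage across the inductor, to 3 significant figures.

X_L = ωL = 127 Ω
X_C = 1/(ωC) = 44.3 Ω
Net reactance X = X_L − X_C = 82.8 Ω
Z = 459 + j82.8 Ω
|Z| = √(459² + 82.8²) = 466 Ω
I = V/|Z| = 377 mA
V_L = I·|Z_L| = 0.377 × 127 = 48.0 V

48.0 V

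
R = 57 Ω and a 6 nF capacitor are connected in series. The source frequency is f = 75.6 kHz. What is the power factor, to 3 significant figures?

0.160

ω = 2πf = 475000 rad/s
X_C = 1/(ωC) = 351 Ω
Z = 57.0 − j351 Ω
|Z| = √(57.0² + 351²) = 355 Ω
∠Z = arctan(-351/57.0) = -80.8°
cos φ = cos(-80.8°) = 0.160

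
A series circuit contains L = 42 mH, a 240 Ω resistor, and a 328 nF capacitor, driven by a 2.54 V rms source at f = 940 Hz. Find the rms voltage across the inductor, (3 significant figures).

1.75 V

ω = 2πf = 5906 rad/s
X_L = ωL = 248 Ω
X_C = 1/(ωC) = 516 Ω
Net reactance X = X_L − X_C = -268 Ω
Z = 240 − j268 Ω
|Z| = √(240² + 268²) = 360 Ω
I = V/|Z| = 7.06 mA
V_L = I·|Z_L| = 0.00706 × 248 = 1.75 V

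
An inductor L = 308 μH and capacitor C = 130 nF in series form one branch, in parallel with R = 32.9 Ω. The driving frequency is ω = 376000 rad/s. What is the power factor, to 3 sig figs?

0.945

X_L = ωL = 116 Ω
X_C = 1/(ωC) = 20.5 Ω
Branch 1: Z₁ = R = 32.9 Ω
Branch 2 (series LC): Z₂ = j(X_L − X_C) = j95.3 Ω
Parallel: Z = Z₁Z₂/(Z₁+Z₂), |Z| = 31.1 Ω, ∠Z = 19.0°
cos φ = cos(19.0°) = 0.945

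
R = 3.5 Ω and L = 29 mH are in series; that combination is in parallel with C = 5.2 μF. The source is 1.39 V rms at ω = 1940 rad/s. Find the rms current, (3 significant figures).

X_L = ωL = 56.3 Ω
X_C = 1/(ωC) = 99.1 Ω
Branch 1 (R+jX_L): Z₁ = 3.50 + j56.3 Ω, |Z₁| = 56.4 Ω
Branch 2 (−jX_C): Z₂ = −j99.1 Ω
Parallel: Z = Z₁Z₂/(Z₁+Z₂), |Z| = 130 Ω, ∠Z = 81.8°
I = V/|Z| = 1.39/130 = 10.7 mA

10.7 mA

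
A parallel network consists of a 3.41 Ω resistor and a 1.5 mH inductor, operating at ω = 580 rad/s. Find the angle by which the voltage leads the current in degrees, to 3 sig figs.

75.7°

X_L = ωL = 0.870 Ω
Parallel: admittances add. Y = 1/R + 1/(jωL)
Y = (0.293 − j1.15) S
|Y| = 1.19 S → |Z| = 1/|Y| = 0.843 Ω, ∠Z = −∠Y = 75.7°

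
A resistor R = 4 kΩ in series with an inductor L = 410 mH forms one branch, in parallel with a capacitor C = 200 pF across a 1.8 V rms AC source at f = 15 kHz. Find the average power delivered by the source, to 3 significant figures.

8.59 μW

ω = 2πf = 94250 rad/s
X_L = ωL = 38600 Ω
X_C = 1/(ωC) = 53100 Ω
Branch 1 (R+jX_L): Z₁ = 4000 + j38600 Ω, |Z₁| = 38800 Ω
Branch 2 (−jX_C): Z₂ = −j53100 Ω
Parallel: Z = Z₁Z₂/(Z₁+Z₂), |Z| = 138000 Ω, ∠Z = 68.6°
I = V/|Z| = 13.1 μA
P = VI cos φ = 1.8 × 1.31e-05 × cos(68.6°) = 8.59 μW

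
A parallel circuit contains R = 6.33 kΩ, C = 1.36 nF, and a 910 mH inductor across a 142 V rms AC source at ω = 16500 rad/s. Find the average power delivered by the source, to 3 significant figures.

3.19 W

X_L = ωL = 15000 Ω
X_C = 1/(ωC) = 44600 Ω
Parallel: admittances add. Y = 1/R + 1/(jωL) + jωC
Y = (0.000158 − j4.42e-05) S
|Y| = 0.000164 S → |Z| = 1/|Y| = 6100 Ω, ∠Z = −∠Y = 15.6°
I = V/|Z| = 23.3 mA
P = VI cos φ = 142 × 0.0233 × cos(15.6°) = 3.19 W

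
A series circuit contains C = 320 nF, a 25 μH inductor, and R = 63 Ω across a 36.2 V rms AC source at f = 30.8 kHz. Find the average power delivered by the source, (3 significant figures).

ω = 2πf = 193500 rad/s
X_L = ωL = 4.84 Ω
X_C = 1/(ωC) = 16.1 Ω
Net reactance X = X_L − X_C = -11.3 Ω
Z = 63.0 − j11.3 Ω
|Z| = √(63.0² + 11.3²) = 64.0 Ω
∠Z = arctan(-11.3/63.0) = -10.2°
I = V/|Z| = 566 mA
P = VI cos φ = 36.2 × 0.566 × cos(-10.2°) = 20.2 W

20.2 W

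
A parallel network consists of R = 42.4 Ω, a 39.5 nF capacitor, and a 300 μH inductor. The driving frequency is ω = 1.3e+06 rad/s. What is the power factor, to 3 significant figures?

X_L = ωL = 390 Ω
X_C = 1/(ωC) = 19.5 Ω
Parallel: admittances add. Y = 1/R + 1/(jωL) + jωC
Y = (0.0236 + j0.0488) S
|Y| = 0.0542 S → |Z| = 1/|Y| = 18.5 Ω, ∠Z = −∠Y = -64.2°
cos φ = cos(-64.2°) = 0.435

0.435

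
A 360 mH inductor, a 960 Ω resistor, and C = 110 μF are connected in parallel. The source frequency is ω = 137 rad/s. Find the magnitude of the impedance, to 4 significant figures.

188.4 Ω

X_L = ωL = 49.32 Ω
X_C = 1/(ωC) = 66.36 Ω
Parallel: admittances add. Y = 1/R + 1/(jωL) + jωC
Y = (0.001042 − j0.005206) S
|Y| = 0.005309 S → |Z| = 1/|Y| = 188.4 Ω, ∠Z = −∠Y = 78.68°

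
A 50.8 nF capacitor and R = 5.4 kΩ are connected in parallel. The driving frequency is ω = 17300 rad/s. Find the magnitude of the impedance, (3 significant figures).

X_C = 1/(ωC) = 1140 Ω
Parallel: admittances add. Y = 1/R + jωC
Y = (0.000185 + j0.000879) S
|Y| = 0.000898 S → |Z| = 1/|Y| = 1110 Ω, ∠Z = −∠Y = -78.1°

1110 Ω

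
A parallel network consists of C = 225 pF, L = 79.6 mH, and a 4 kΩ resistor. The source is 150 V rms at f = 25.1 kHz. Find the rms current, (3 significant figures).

ω = 2πf = 157700 rad/s
X_L = ωL = 12600 Ω
X_C = 1/(ωC) = 28200 Ω
Parallel: admittances add. Y = 1/R + 1/(jωL) + jωC
Y = (0.000250 − j4.42e-05) S
|Y| = 0.000254 S → |Z| = 1/|Y| = 3940 Ω, ∠Z = −∠Y = 10.0°
I = V/|Z| = 150/3940 = 38.1 mA

38.1 mA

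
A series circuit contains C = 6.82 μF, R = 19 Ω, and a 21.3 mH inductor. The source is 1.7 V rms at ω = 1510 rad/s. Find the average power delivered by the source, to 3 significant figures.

12.0 mW

X_L = ωL = 32.2 Ω
X_C = 1/(ωC) = 97.1 Ω
Net reactance X = X_L − X_C = -64.9 Ω
Z = 19.0 − j64.9 Ω
|Z| = √(19.0² + 64.9²) = 67.7 Ω
∠Z = arctan(-64.9/19.0) = -73.7°
I = V/|Z| = 25.1 mA
P = VI cos φ = 1.7 × 0.0251 × cos(-73.7°) = 12.0 mW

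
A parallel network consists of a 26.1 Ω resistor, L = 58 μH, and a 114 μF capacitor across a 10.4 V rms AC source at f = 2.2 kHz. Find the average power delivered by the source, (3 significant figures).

ω = 2πf = 13820 rad/s
X_L = ωL = 0.802 Ω
X_C = 1/(ωC) = 0.635 Ω
Parallel: admittances add. Y = 1/R + 1/(jωL) + jωC
Y = (0.0383 + j0.329) S
|Y| = 0.331 S → |Z| = 1/|Y| = 3.02 Ω, ∠Z = −∠Y = -83.3°
I = V/|Z| = 3.44 A
P = VI cos φ = 10.4 × 3.44 × cos(-83.3°) = 4.14 W

4.14 W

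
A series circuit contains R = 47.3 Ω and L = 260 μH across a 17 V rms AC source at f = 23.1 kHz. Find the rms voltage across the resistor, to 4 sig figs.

13.29 V

ω = 2πf = 145100 rad/s
X_L = ωL = 37.74 Ω
Z = 47.30 + j37.74 Ω
|Z| = √(47.30² + 37.74²) = 60.51 Ω
I = V/|Z| = 280.9 mA
V_R = I·|Z_R| = 0.2809 × 47.30 = 13.29 V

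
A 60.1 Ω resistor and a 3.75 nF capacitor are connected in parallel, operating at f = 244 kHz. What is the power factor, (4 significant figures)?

0.9452

ω = 2πf = 1.533e+06 rad/s
X_C = 1/(ωC) = 173.9 Ω
Parallel: admittances add. Y = 1/R + jωC
Y = (0.01664 + j0.005749) S
|Y| = 0.01760 S → |Z| = 1/|Y| = 56.80 Ω, ∠Z = −∠Y = -19.06°
cos φ = cos(-19.06°) = 0.9452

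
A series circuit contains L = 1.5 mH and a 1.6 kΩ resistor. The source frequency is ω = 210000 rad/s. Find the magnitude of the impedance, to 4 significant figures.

1631 Ω

X_L = ωL = 315.0 Ω
Z = 1600 + j315.0 Ω
|Z| = √(1600² + 315.0²) = 1631 Ω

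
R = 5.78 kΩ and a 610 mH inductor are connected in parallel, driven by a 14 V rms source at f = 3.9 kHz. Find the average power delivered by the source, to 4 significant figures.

ω = 2πf = 24500 rad/s
X_L = ωL = 14950 Ω
Parallel: admittances add. Y = 1/R + 1/(jωL)
Y = (0.0001730 − j6.69e-05) S
|Y| = 0.0001855 S → |Z| = 1/|Y| = 5391 Ω, ∠Z = −∠Y = 21.14°
I = V/|Z| = 2.597 mA
P = VI cos φ = 14 × 0.002597 × cos(21.14°) = 33.91 mW

33.91 mW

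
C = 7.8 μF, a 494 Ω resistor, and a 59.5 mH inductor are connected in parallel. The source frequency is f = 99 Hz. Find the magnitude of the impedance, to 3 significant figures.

ω = 2πf = 622.0 rad/s
X_L = ωL = 37.0 Ω
X_C = 1/(ωC) = 206 Ω
Parallel: admittances add. Y = 1/R + 1/(jωL) + jωC
Y = (0.00202 − j0.0222) S
|Y| = 0.0223 S → |Z| = 1/|Y| = 44.9 Ω, ∠Z = −∠Y = 84.8°

44.9 Ω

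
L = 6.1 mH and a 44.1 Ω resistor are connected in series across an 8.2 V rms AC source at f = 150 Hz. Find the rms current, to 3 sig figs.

ω = 2πf = 942.5 rad/s
X_L = ωL = 5.75 Ω
Z = 44.1 + j5.75 Ω
|Z| = √(44.1² + 5.75²) = 44.5 Ω
I = V/|Z| = 8.2/44.5 = 184 mA

184 mA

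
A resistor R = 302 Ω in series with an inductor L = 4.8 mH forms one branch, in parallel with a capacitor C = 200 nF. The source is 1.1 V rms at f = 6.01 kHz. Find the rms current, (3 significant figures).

ω = 2πf = 37760 rad/s
X_L = ωL = 181 Ω
X_C = 1/(ωC) = 132 Ω
Branch 1 (R+jX_L): Z₁ = 302 + j181 Ω, |Z₁| = 352 Ω
Branch 2 (−jX_C): Z₂ = −j132 Ω
Parallel: Z = Z₁Z₂/(Z₁+Z₂), |Z| = 152 Ω, ∠Z = -68.2°
I = V/|Z| = 1.1/152 = 7.22 mA

7.22 mA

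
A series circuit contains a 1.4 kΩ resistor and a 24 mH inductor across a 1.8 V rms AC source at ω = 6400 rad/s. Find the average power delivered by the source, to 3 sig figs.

2.29 mW

X_L = ωL = 154 Ω
Z = 1400 + j154 Ω
|Z| = √(1400² + 154²) = 1410 Ω
∠Z = arctan(154/1400) = 6.26°
I = V/|Z| = 1.28 mA
P = VI cos φ = 1.8 × 0.00128 × cos(6.26°) = 2.29 mW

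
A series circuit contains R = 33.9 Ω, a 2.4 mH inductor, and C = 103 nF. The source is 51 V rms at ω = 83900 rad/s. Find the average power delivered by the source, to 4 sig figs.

10.39 W

X_L = ωL = 201.4 Ω
X_C = 1/(ωC) = 115.7 Ω
Net reactance X = X_L − X_C = 85.64 Ω
Z = 33.90 + j85.64 Ω
|Z| = √(33.90² + 85.64²) = 92.11 Ω
∠Z = arctan(85.64/33.90) = 68.40°
I = V/|Z| = 553.7 mA
P = VI cos φ = 51 × 0.5537 × cos(68.40°) = 10.39 W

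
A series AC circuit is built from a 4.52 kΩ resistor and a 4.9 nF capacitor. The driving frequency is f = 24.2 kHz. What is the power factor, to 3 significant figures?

0.959

ω = 2πf = 152100 rad/s
X_C = 1/(ωC) = 1340 Ω
Z = 4520 − j1340 Ω
|Z| = √(4520² + 1340²) = 4720 Ω
∠Z = arctan(-1340/4520) = -16.5°
cos φ = cos(-16.5°) = 0.959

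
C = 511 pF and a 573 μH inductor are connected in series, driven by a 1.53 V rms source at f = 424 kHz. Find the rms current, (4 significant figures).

1.932 mA

ω = 2πf = 2.664e+06 rad/s
X_L = ωL = 1527 Ω
X_C = 1/(ωC) = 734.6 Ω
Net reactance X = X_L − X_C = 791.9 Ω
Z = j791.9 Ω
|Z| = √(0² + 791.9²) = 791.9 Ω
I = V/|Z| = 1.53/791.9 = 1.932 mA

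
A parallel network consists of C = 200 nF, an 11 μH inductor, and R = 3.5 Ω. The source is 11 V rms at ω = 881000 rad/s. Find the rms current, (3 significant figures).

3.24 A

X_L = ωL = 9.69 Ω
X_C = 1/(ωC) = 5.68 Ω
Parallel: admittances add. Y = 1/R + 1/(jωL) + jωC
Y = (0.286 + j0.0730) S
|Y| = 0.295 S → |Z| = 1/|Y| = 3.39 Ω, ∠Z = −∠Y = -14.3°
I = V/|Z| = 11/3.39 = 3.24 A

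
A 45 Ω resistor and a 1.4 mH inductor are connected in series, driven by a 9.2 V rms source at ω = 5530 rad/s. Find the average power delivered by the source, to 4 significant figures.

1.827 W

X_L = ωL = 7.742 Ω
Z = 45.00 + j7.742 Ω
|Z| = √(45.00² + 7.742²) = 45.66 Ω
∠Z = arctan(7.742/45.00) = 9.762°
I = V/|Z| = 201.5 mA
P = VI cos φ = 9.2 × 0.2015 × cos(9.762°) = 1.827 W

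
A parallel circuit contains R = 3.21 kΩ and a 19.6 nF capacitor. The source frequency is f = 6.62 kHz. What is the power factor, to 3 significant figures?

0.357

ω = 2πf = 41590 rad/s
X_C = 1/(ωC) = 1230 Ω
Parallel: admittances add. Y = 1/R + jωC
Y = (0.000312 + j0.000815) S
|Y| = 0.000873 S → |Z| = 1/|Y| = 1150 Ω, ∠Z = −∠Y = -69.1°
cos φ = cos(-69.1°) = 0.357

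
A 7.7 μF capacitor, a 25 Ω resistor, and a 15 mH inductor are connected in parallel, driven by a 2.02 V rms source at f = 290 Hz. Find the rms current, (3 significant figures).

92.8 mA

ω = 2πf = 1822 rad/s
X_L = ωL = 27.3 Ω
X_C = 1/(ωC) = 71.3 Ω
Parallel: admittances add. Y = 1/R + 1/(jωL) + jωC
Y = (0.0400 − j0.0226) S
|Y| = 0.0459 S → |Z| = 1/|Y| = 21.8 Ω, ∠Z = −∠Y = 29.4°
I = V/|Z| = 2.02/21.8 = 92.8 mA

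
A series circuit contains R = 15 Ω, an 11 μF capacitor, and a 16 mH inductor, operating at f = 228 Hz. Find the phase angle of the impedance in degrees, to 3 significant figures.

ω = 2πf = 1433 rad/s
X_L = ωL = 22.9 Ω
X_C = 1/(ωC) = 63.5 Ω
Net reactance X = X_L − X_C = -40.5 Ω
Z = 15.0 − j40.5 Ω
|Z| = √(15.0² + 40.5²) = 43.2 Ω
∠Z = arctan(-40.5/15.0) = -69.7°

-69.7°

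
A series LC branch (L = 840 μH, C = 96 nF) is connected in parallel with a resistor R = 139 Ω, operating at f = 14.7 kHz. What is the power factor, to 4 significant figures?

0.2455

ω = 2πf = 92360 rad/s
X_L = ωL = 77.58 Ω
X_C = 1/(ωC) = 112.8 Ω
Branch 1: Z₁ = R = 139.0 Ω
Branch 2 (series LC): Z₂ = j(X_L − X_C) = −j35.20 Ω
Parallel: Z = Z₁Z₂/(Z₁+Z₂), |Z| = 34.12 Ω, ∠Z = -75.79°
cos φ = cos(-75.79°) = 0.2455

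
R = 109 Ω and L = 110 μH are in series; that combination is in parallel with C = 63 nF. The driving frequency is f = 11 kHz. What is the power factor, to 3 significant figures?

ω = 2πf = 69120 rad/s
X_L = ωL = 7.60 Ω
X_C = 1/(ωC) = 230 Ω
Branch 1 (R+jX_L): Z₁ = 109 + j7.60 Ω, |Z₁| = 109 Ω
Branch 2 (−jX_C): Z₂ = −j230 Ω
Parallel: Z = Z₁Z₂/(Z₁+Z₂), |Z| = 101 Ω, ∠Z = -22.2°
cos φ = cos(-22.2°) = 0.926

0.926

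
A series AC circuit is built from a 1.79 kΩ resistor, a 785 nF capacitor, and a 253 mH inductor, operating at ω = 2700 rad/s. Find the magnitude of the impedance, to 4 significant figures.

X_L = ωL = 683.1 Ω
X_C = 1/(ωC) = 471.8 Ω
Net reactance X = X_L − X_C = 211.3 Ω
Z = 1790 + j211.3 Ω
|Z| = √(1790² + 211.3²) = 1802 Ω

1802 Ω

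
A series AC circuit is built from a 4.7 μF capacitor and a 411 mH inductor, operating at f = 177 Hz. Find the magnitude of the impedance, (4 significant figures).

265.8 Ω

ω = 2πf = 1112 rad/s
X_L = ωL = 457.1 Ω
X_C = 1/(ωC) = 191.3 Ω
Net reactance X = X_L − X_C = 265.8 Ω
Z = j265.8 Ω
|Z| = √(0² + 265.8²) = 265.8 Ω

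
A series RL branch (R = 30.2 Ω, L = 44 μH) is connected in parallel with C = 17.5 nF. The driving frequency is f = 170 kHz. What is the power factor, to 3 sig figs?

ω = 2πf = 1.068e+06 rad/s
X_L = ωL = 47.0 Ω
X_C = 1/(ωC) = 53.5 Ω
Branch 1 (R+jX_L): Z₁ = 30.2 + j47.0 Ω, |Z₁| = 55.9 Ω
Branch 2 (−jX_C): Z₂ = −j53.5 Ω
Parallel: Z = Z₁Z₂/(Z₁+Z₂), |Z| = 96.7 Ω, ∠Z = -20.6°
cos φ = cos(-20.6°) = 0.936

0.936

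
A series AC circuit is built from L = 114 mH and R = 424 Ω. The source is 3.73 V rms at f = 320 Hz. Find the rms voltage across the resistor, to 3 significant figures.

ω = 2πf = 2011 rad/s
X_L = ωL = 229 Ω
Z = 424 + j229 Ω
|Z| = √(424² + 229²) = 482 Ω
I = V/|Z| = 7.74 mA
V_R = I·|Z_R| = 0.00774 × 424 = 3.28 V

3.28 V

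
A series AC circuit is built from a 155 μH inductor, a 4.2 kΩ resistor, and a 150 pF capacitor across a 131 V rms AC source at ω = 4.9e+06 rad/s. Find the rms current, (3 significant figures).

X_L = ωL = 760 Ω
X_C = 1/(ωC) = 1360 Ω
Net reactance X = X_L − X_C = -601 Ω
Z = 4200 − j601 Ω
|Z| = √(4200² + 601²) = 4240 Ω
I = V/|Z| = 131/4240 = 30.9 mA

30.9 mA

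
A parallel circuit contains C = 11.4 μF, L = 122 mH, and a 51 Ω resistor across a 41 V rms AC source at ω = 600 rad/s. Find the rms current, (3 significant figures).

851 mA

X_L = ωL = 73.2 Ω
X_C = 1/(ωC) = 146 Ω
Parallel: admittances add. Y = 1/R + 1/(jωL) + jωC
Y = (0.0196 − j0.00682) S
|Y| = 0.0208 S → |Z| = 1/|Y| = 48.2 Ω, ∠Z = −∠Y = 19.2°
I = V/|Z| = 41/48.2 = 851 mA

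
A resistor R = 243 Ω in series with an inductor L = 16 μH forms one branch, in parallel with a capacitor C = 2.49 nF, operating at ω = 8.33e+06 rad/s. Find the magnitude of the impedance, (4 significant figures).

X_L = ωL = 133.3 Ω
X_C = 1/(ωC) = 48.21 Ω
Branch 1 (R+jX_L): Z₁ = 243.0 + j133.3 Ω, |Z₁| = 277.2 Ω
Branch 2 (−jX_C): Z₂ = −j48.21 Ω
Parallel: Z = Z₁Z₂/(Z₁+Z₂), |Z| = 51.90 Ω, ∠Z = -80.55°

51.90 Ω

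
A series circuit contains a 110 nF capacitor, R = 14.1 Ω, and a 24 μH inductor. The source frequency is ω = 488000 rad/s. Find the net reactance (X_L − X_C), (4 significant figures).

X_L = ωL = 11.71 Ω
X_C = 1/(ωC) = 18.63 Ω
X = 11.71 − 18.63 = -6.917 Ω

-6.917 Ω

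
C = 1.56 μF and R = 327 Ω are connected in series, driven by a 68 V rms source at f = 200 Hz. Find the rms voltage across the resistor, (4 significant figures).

36.70 V

ω = 2πf = 1257 rad/s
X_C = 1/(ωC) = 510.1 Ω
Z = 327.0 − j510.1 Ω
|Z| = √(327.0² + 510.1²) = 605.9 Ω
I = V/|Z| = 112.2 mA
V_R = I·|Z_R| = 0.1122 × 327.0 = 36.70 V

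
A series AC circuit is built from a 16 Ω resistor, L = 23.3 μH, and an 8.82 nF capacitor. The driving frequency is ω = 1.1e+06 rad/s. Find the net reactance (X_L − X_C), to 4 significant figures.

-77.44 Ω

X_L = ωL = 25.63 Ω
X_C = 1/(ωC) = 103.1 Ω
X = 25.63 − 103.1 = -77.44 Ω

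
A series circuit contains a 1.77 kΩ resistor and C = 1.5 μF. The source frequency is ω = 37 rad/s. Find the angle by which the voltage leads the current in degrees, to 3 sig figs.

-84.4°

X_C = 1/(ωC) = 18000 Ω
Z = 1770 − j18000 Ω
|Z| = √(1770² + 18000²) = 18100 Ω
∠Z = arctan(-18000/1770) = -84.4°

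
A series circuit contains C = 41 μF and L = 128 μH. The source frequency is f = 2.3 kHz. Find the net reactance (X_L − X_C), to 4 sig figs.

ω = 2πf = 14450 rad/s
X_L = ωL = 1.850 Ω
X_C = 1/(ωC) = 1.688 Ω
X = 1.850 − 1.688 = 0.1620 Ω

0.1620 Ω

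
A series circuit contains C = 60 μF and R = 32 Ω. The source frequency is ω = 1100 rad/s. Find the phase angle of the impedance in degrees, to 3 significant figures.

X_C = 1/(ωC) = 15.2 Ω
Z = 32.0 − j15.2 Ω
|Z| = √(32.0² + 15.2²) = 35.4 Ω
∠Z = arctan(-15.2/32.0) = -25.3°

-25.3°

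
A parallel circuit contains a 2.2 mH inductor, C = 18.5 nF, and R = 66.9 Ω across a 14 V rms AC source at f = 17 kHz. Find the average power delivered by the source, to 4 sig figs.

ω = 2πf = 106800 rad/s
X_L = ωL = 235.0 Ω
X_C = 1/(ωC) = 506.1 Ω
Parallel: admittances add. Y = 1/R + 1/(jωL) + jωC
Y = (0.01495 − j0.002279) S
|Y| = 0.01512 S → |Z| = 1/|Y| = 66.14 Ω, ∠Z = −∠Y = 8.670°
I = V/|Z| = 211.7 mA
P = VI cos φ = 14 × 0.2117 × cos(8.670°) = 2.930 W

2.930 W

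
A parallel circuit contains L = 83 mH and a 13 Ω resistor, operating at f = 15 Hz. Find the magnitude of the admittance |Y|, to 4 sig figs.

ω = 2πf = 94.25 rad/s
X_L = ωL = 7.823 Ω
Parallel: admittances add. Y = 1/R + 1/(jωL)
Y = (0.07692 − j0.1278) S
|Y| = 0.1492 S → |Z| = 1/|Y| = 6.703 Ω, ∠Z = −∠Y = 58.96°

149.2 mS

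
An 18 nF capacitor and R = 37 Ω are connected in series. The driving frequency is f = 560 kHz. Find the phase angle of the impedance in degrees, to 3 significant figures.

ω = 2πf = 3.519e+06 rad/s
X_C = 1/(ωC) = 15.8 Ω
Z = 37.0 − j15.8 Ω
|Z| = √(37.0² + 15.8²) = 40.2 Ω
∠Z = arctan(-15.8/37.0) = -23.1°

-23.1°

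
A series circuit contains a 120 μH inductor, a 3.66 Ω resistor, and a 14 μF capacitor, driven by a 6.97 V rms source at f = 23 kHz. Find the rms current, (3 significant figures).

404 mA

ω = 2πf = 144500 rad/s
X_L = ωL = 17.3 Ω
X_C = 1/(ωC) = 0.494 Ω
Net reactance X = X_L − X_C = 16.8 Ω
Z = 3.66 + j16.8 Ω
|Z| = √(3.66² + 16.8²) = 17.2 Ω
I = V/|Z| = 6.97/17.2 = 404 mA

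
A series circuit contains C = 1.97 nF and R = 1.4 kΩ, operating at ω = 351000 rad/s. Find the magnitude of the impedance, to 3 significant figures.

2010 Ω

X_C = 1/(ωC) = 1450 Ω
Z = 1400 − j1450 Ω
|Z| = √(1400² + 1450²) = 2010 Ω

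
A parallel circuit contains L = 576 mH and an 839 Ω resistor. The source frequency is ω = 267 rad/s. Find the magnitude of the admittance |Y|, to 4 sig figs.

X_L = ωL = 153.8 Ω
Parallel: admittances add. Y = 1/R + 1/(jωL)
Y = (0.001192 − j0.006502) S
|Y| = 0.006611 S → |Z| = 1/|Y| = 151.3 Ω, ∠Z = −∠Y = 79.61°

6.611 mS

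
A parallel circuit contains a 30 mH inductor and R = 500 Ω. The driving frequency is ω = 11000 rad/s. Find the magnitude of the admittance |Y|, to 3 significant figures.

3.63 mS

X_L = ωL = 330 Ω
Parallel: admittances add. Y = 1/R + 1/(jωL)
Y = (0.00200 − j0.00303) S
|Y| = 0.00363 S → |Z| = 1/|Y| = 275 Ω, ∠Z = −∠Y = 56.6°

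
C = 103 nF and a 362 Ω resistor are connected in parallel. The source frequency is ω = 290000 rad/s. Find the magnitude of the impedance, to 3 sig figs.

33.3 Ω

X_C = 1/(ωC) = 33.5 Ω
Parallel: admittances add. Y = 1/R + jωC
Y = (0.00276 + j0.0299) S
|Y| = 0.0300 S → |Z| = 1/|Y| = 33.3 Ω, ∠Z = −∠Y = -84.7°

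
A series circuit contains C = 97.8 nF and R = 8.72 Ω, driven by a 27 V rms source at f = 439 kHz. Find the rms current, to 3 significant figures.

2.85 A

ω = 2πf = 2.758e+06 rad/s
X_C = 1/(ωC) = 3.71 Ω
Z = 8.72 − j3.71 Ω
|Z| = √(8.72² + 3.71²) = 9.48 Ω
I = V/|Z| = 27/9.48 = 2.85 A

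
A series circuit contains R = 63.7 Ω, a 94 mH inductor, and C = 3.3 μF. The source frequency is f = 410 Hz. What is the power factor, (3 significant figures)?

0.455

ω = 2πf = 2576 rad/s
X_L = ωL = 242 Ω
X_C = 1/(ωC) = 118 Ω
Net reactance X = X_L − X_C = 125 Ω
Z = 63.7 + j125 Ω
|Z| = √(63.7² + 125²) = 140 Ω
∠Z = arctan(125/63.7) = 62.9°
cos φ = cos(62.9°) = 0.455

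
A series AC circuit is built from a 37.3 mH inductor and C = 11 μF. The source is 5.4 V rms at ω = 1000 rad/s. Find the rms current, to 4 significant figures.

100.7 mA

X_L = ωL = 37.30 Ω
X_C = 1/(ωC) = 90.91 Ω
Net reactance X = X_L − X_C = -53.61 Ω
Z = − j53.61 Ω
|Z| = √(0² + 53.61²) = 53.61 Ω
I = V/|Z| = 5.4/53.61 = 100.7 mA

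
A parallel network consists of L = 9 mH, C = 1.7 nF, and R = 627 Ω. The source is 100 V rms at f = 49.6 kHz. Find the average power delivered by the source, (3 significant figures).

15.9 W

ω = 2πf = 311600 rad/s
X_L = ωL = 2800 Ω
X_C = 1/(ωC) = 1890 Ω
Parallel: admittances add. Y = 1/R + 1/(jωL) + jωC
Y = (0.00159 + j0.000173) S
|Y| = 0.00160 S → |Z| = 1/|Y| = 623 Ω, ∠Z = −∠Y = -6.20°
I = V/|Z| = 160 mA
P = VI cos φ = 100 × 0.160 × cos(-6.20°) = 15.9 W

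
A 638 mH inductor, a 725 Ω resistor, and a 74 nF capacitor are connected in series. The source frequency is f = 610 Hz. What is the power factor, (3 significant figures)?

ω = 2πf = 3833 rad/s
X_L = ωL = 2450 Ω
X_C = 1/(ωC) = 3530 Ω
Net reactance X = X_L − X_C = -1080 Ω
Z = 725 − j1080 Ω
|Z| = √(725² + 1080²) = 1300 Ω
∠Z = arctan(-1080/725) = -56.1°
cos φ = cos(-56.1°) = 0.557

0.557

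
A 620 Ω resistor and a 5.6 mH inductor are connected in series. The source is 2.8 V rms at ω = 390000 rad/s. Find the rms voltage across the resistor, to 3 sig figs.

X_L = ωL = 2180 Ω
Z = 620 + j2180 Ω
|Z| = √(620² + 2180²) = 2270 Ω
I = V/|Z| = 1.23 mA
V_R = I·|Z_R| = 0.00123 × 620 = 0.765 V

0.765 V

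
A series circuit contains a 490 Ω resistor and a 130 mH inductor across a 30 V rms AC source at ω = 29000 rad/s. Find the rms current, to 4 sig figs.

X_L = ωL = 3770 Ω
Z = 490.0 + j3770 Ω
|Z| = √(490.0² + 3770²) = 3802 Ω
I = V/|Z| = 30/3802 = 7.891 mA

7.891 mA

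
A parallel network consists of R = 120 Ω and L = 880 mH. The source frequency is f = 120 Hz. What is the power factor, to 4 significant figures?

0.9840

ω = 2πf = 754.0 rad/s
X_L = ωL = 663.5 Ω
Parallel: admittances add. Y = 1/R + 1/(jωL)
Y = (0.008333 − j0.001507) S
|Y| = 0.008469 S → |Z| = 1/|Y| = 118.1 Ω, ∠Z = −∠Y = 10.25°
cos φ = cos(10.25°) = 0.9840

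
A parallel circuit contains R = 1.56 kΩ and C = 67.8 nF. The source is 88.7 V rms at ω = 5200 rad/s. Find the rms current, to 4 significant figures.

64.89 mA

X_C = 1/(ωC) = 2836 Ω
Parallel: admittances add. Y = 1/R + jωC
Y = (0.0006410 + j0.0003526) S
|Y| = 0.0007316 S → |Z| = 1/|Y| = 1367 Ω, ∠Z = −∠Y = -28.81°
I = V/|Z| = 88.7/1367 = 64.89 mA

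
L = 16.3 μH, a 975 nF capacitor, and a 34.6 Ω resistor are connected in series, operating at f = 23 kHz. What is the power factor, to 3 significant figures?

0.991

ω = 2πf = 144500 rad/s
X_L = ωL = 2.36 Ω
X_C = 1/(ωC) = 7.10 Ω
Net reactance X = X_L − X_C = -4.74 Ω
Z = 34.6 − j4.74 Ω
|Z| = √(34.6² + 4.74²) = 34.9 Ω
∠Z = arctan(-4.74/34.6) = -7.80°
cos φ = cos(-7.80°) = 0.991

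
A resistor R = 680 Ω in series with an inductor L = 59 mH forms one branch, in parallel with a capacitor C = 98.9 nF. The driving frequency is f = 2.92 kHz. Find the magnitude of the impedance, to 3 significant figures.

816 Ω

ω = 2πf = 18350 rad/s
X_L = ωL = 1080 Ω
X_C = 1/(ωC) = 551 Ω
Branch 1 (R+jX_L): Z₁ = 680 + j1080 Ω, |Z₁| = 1280 Ω
Branch 2 (−jX_C): Z₂ = −j551 Ω
Parallel: Z = Z₁Z₂/(Z₁+Z₂), |Z| = 816 Ω, ∠Z = -70.1°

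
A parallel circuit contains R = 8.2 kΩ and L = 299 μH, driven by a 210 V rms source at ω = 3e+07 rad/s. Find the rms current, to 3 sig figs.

X_L = ωL = 8970 Ω
Parallel: admittances add. Y = 1/R + 1/(jωL)
Y = (0.000122 − j0.000111) S
|Y| = 0.000165 S → |Z| = 1/|Y| = 6050 Ω, ∠Z = −∠Y = 42.4°
I = V/|Z| = 210/6050 = 34.7 mA

34.7 mA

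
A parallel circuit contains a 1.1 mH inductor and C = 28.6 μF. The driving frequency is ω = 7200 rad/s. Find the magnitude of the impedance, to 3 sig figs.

X_L = ωL = 7.92 Ω
X_C = 1/(ωC) = 4.86 Ω
Parallel: admittances add. Y = 1/(jωL) + jωC
Y = (0 + j0.0797) S
|Y| = 0.0797 S → |Z| = 1/|Y| = 12.6 Ω, ∠Z = −∠Y = -90.0°

12.6 Ω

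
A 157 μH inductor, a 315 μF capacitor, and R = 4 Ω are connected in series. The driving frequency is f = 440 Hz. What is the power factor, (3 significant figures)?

0.984

ω = 2πf = 2765 rad/s
X_L = ωL = 0.434 Ω
X_C = 1/(ωC) = 1.15 Ω
Net reactance X = X_L − X_C = -0.714 Ω
Z = 4.00 − j0.714 Ω
|Z| = √(4.00² + 0.714²) = 4.06 Ω
∠Z = arctan(-0.714/4.00) = -10.1°
cos φ = cos(-10.1°) = 0.984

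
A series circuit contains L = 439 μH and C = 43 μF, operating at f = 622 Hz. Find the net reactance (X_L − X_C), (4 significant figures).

-4.235 Ω

ω = 2πf = 3908 rad/s
X_L = ωL = 1.716 Ω
X_C = 1/(ωC) = 5.951 Ω
X = 1.716 − 5.951 = -4.235 Ω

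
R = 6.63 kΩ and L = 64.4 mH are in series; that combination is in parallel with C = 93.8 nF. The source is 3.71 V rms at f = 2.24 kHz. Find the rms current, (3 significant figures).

ω = 2πf = 14070 rad/s
X_L = ωL = 906 Ω
X_C = 1/(ωC) = 757 Ω
Branch 1 (R+jX_L): Z₁ = 6630 + j906 Ω, |Z₁| = 6690 Ω
Branch 2 (−jX_C): Z₂ = −j757 Ω
Parallel: Z = Z₁Z₂/(Z₁+Z₂), |Z| = 764 Ω, ∠Z = -83.5°
I = V/|Z| = 3.71/764 = 4.85 mA

4.85 mA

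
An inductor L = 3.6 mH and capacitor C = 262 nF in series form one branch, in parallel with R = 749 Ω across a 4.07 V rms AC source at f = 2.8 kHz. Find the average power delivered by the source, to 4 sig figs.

22.12 mW

ω = 2πf = 17590 rad/s
X_L = ωL = 63.33 Ω
X_C = 1/(ωC) = 217.0 Ω
Branch 1: Z₁ = R = 749.0 Ω
Branch 2 (series LC): Z₂ = j(X_L − X_C) = −j153.6 Ω
Parallel: Z = Z₁Z₂/(Z₁+Z₂), |Z| = 150.5 Ω, ∠Z = -78.41°
I = V/|Z| = 27.05 mA
P = VI cos φ = 4.07 × 0.02705 × cos(-78.41°) = 22.12 mW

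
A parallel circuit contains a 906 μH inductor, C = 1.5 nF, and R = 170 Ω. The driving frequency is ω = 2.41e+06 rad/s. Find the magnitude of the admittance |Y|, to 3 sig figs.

X_L = ωL = 2180 Ω
X_C = 1/(ωC) = 277 Ω
Parallel: admittances add. Y = 1/R + 1/(jωL) + jωC
Y = (0.00588 + j0.00316) S
|Y| = 0.00668 S → |Z| = 1/|Y| = 150 Ω, ∠Z = −∠Y = -28.2°

6.68 mS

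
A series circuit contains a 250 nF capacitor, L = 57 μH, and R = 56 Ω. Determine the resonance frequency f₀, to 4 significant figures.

42.16 kHz

ω₀ = 1/√(LC) = 1/√(5.7e-05 × 2.5e-07) = 264900 rad/s
f₀ = ω₀/(2π) = 42.16 kHz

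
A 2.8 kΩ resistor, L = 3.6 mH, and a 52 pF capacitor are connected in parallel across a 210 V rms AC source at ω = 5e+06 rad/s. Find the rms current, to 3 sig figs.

X_L = ωL = 18000 Ω
X_C = 1/(ωC) = 3850 Ω
Parallel: admittances add. Y = 1/R + 1/(jωL) + jωC
Y = (0.000357 + j0.000204) S
|Y| = 0.000412 S → |Z| = 1/|Y| = 2430 Ω, ∠Z = −∠Y = -29.8°
I = V/|Z| = 210/2430 = 86.4 mA

86.4 mA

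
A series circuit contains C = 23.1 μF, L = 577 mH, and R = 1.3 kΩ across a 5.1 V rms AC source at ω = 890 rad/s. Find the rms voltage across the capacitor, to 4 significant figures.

X_L = ωL = 513.5 Ω
X_C = 1/(ωC) = 48.64 Ω
Net reactance X = X_L − X_C = 464.9 Ω
Z = 1300 + j464.9 Ω
|Z| = √(1300² + 464.9²) = 1381 Ω
I = V/|Z| = 3.694 mA
V_C = I·|Z_C| = 0.003694 × 48.64 = 0.1797 V

0.1797 V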